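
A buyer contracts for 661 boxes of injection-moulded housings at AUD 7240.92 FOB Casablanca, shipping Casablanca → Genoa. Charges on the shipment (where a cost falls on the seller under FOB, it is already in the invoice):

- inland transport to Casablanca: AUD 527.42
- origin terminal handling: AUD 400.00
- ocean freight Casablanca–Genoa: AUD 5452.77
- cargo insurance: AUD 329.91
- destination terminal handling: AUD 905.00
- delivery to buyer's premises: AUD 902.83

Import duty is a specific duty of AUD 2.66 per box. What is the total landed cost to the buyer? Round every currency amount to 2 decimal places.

FOB: the seller bears costs until goods are on board at the origin port; the buyer bears freight, insurance and all costs thereafter.
Already in the invoice (seller's account under FOB): inland to port, origin terminal — exclude.
CIF value = FOB price + freight + insurance = 7240.92 + 5452.77 + 329.91 = 13023.60
Import duty = 661 × 2.66 = 1758.26
Buyer bears: freight 5452.77 + insurance 329.91 + destination terminal 905.00 + delivery 902.83 + duty 1758.26 = 9348.77
Landed cost = invoice 7240.92 + 9348.77 = 16589.69

Total landed cost: AUD 16589.69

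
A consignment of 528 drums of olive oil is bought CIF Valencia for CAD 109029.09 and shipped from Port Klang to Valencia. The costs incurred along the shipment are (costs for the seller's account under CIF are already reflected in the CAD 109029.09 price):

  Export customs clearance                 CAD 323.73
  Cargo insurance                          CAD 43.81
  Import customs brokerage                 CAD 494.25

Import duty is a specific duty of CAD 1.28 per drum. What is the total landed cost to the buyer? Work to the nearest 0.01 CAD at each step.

Total landed cost: CAD 110199.18

CIF: the seller pays costs through ocean freight and marine insurance to the destination port.
Already in the invoice (seller's account under CIF): export clearance, insurance — exclude.
The CIF price already equals the CIF value: 109029.09
Import duty = 528 × 1.28 = 675.84
Buyer bears: brokerage 494.25 + duty 675.84 = 1170.09
Landed cost = invoice 109029.09 + 1170.09 = 110199.18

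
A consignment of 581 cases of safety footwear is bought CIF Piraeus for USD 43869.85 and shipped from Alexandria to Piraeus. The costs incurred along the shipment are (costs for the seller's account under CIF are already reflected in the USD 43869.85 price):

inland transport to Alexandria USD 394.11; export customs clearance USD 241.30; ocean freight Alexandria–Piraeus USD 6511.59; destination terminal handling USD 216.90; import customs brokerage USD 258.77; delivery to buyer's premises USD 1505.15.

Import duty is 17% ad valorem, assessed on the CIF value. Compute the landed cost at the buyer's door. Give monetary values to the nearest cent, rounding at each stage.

Total landed cost: USD 53308.54

CIF: the seller pays costs through ocean freight and marine insurance to the destination port.
Already in the invoice (seller's account under CIF): inland to port, export clearance, freight — exclude.
The CIF price already equals the CIF value: 43869.85
Import duty = 43869.85 × 17% = 7457.87
Buyer bears: destination terminal 216.90 + brokerage 258.77 + delivery 1505.15 + duty 7457.87 = 9438.69
Landed cost = invoice 43869.85 + 9438.69 = 53308.54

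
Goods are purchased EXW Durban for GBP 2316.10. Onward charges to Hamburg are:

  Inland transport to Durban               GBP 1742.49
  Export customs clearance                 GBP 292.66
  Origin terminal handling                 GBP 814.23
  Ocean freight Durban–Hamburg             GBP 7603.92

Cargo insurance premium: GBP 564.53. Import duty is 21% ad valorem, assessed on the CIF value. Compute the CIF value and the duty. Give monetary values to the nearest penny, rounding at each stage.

CIF = EXW price + pre-shipment costs + freight + insurance
CIF = 2316.10 + 1742.49 + 292.66 + 814.23 + 7603.92 + 564.53 = 13333.93
Import duty = 13333.93 × 21% = 2800.13

CIF value: GBP 13333.93; import duty: GBP 2800.13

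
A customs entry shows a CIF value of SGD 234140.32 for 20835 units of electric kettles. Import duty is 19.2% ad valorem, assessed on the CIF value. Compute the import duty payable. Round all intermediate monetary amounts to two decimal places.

Import duty = 234140.32 × 19.2% = 44954.94

Import duty: SGD 44954.94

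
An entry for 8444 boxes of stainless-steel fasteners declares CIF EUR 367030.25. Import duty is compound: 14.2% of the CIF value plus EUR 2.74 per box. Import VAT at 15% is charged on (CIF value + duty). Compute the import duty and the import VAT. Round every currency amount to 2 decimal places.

Ad valorem component: 367030.25 × 14.2% = 52118.30
Specific component: 8444 × 2.74 = 23136.56
Import duty = 52118.30 + 23136.56 = 75254.86
VAT base = CIF + duty = 367030.25 + 75254.86 = 442285.11
Import VAT = 442285.11 × 15% = 66342.77

Import duty: EUR 75254.86; import VAT: EUR 66342.77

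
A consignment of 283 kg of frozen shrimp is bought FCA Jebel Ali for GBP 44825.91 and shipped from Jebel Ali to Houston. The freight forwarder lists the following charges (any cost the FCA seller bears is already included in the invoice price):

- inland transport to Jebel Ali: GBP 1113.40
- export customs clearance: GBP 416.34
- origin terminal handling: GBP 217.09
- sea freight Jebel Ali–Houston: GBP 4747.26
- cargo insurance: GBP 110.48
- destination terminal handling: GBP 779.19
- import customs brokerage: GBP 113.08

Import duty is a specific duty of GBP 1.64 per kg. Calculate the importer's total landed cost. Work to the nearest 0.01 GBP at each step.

FCA: the seller delivers export-cleared goods to the carrier; the buyer bears costs from that point.
Already in the invoice (seller's account under FCA): inland to port, export clearance — exclude.
CIF value = FCA price + origin terminal + freight + insurance = 44825.91 + 217.09 + 4747.26 + 110.48 = 49900.74
Import duty = 283 × 1.64 = 464.12
Buyer bears: origin terminal 217.09 + freight 4747.26 + insurance 110.48 + destination terminal 779.19 + brokerage 113.08 + duty 464.12 = 6431.22
Landed cost = invoice 44825.91 + 6431.22 = 51257.13

Total landed cost: GBP 51257.13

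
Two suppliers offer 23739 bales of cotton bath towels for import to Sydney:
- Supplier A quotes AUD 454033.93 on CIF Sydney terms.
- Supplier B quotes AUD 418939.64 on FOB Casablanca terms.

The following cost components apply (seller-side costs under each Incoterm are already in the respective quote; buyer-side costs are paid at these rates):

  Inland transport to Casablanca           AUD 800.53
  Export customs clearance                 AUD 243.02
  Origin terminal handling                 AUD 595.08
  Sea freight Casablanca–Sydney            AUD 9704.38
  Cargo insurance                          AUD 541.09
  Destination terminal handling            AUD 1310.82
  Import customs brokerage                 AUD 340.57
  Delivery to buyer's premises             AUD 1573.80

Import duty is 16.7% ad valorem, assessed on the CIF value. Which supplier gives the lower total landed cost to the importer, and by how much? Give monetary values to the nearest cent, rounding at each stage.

Supplier A (CIF):
The CIF price already equals the CIF value: 454033.93
Import duty = 454033.93 × 16.7% = 75823.67
Buyer bears (A): 1310.82 + 340.57 + 1573.80 = 3225.19
Landed cost (A) = invoice 454033.93 + 3225.19 + duty 75823.67 = 533082.79
Supplier B (FOB):
CIF value = FOB price + freight + insurance = 418939.64 + 9704.38 + 541.09 = 429185.11
Import duty = 429185.11 × 16.7% = 71673.91
Buyer bears (B): 9704.38 + 541.09 + 1310.82 + 340.57 + 1573.80 = 13470.66
Landed cost (B) = invoice 418939.64 + 13470.66 + duty 71673.91 = 504084.21
Difference = |533082.79 − 504084.21| = 28998.58

Supplier B is cheaper by AUD 28998.58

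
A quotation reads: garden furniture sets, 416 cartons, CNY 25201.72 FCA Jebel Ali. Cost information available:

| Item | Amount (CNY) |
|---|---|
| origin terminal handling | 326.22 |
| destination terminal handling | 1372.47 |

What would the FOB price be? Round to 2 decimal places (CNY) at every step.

Not relevant to the conversion: destination terminal — on the buyer under both terms; not part of either seller's price.
From FCA to FOB, the seller additionally bears: origin terminal.
FOB price = 25201.72 + 326.22 = 25527.94

FOB price: CNY 25527.94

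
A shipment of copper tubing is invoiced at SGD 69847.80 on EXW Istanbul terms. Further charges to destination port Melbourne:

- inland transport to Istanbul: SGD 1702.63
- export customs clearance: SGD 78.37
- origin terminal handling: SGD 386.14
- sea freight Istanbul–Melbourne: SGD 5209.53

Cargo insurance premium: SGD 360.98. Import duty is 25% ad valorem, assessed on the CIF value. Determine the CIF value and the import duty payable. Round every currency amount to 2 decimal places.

CIF value: SGD 77585.45; import duty: SGD 19396.36

CIF = EXW price + pre-shipment costs + freight + insurance
CIF = 69847.80 + 1702.63 + 78.37 + 386.14 + 5209.53 + 360.98 = 77585.45
Import duty = 77585.45 × 25% = 19396.36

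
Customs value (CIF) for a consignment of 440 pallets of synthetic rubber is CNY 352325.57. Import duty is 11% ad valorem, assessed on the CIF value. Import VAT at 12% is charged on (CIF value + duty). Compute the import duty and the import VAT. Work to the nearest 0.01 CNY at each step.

Import duty = 352325.57 × 11% = 38755.81
VAT base = CIF + duty = 352325.57 + 38755.81 = 391081.38
Import VAT = 391081.38 × 12% = 46929.77

Import duty: CNY 38755.81; import VAT: CNY 46929.77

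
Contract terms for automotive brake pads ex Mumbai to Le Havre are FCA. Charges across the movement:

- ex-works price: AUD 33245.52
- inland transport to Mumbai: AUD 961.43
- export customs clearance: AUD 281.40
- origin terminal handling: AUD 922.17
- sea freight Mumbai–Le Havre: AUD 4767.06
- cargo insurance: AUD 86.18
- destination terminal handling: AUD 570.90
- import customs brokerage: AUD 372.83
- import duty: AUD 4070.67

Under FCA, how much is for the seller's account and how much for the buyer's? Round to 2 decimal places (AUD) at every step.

FCA: the seller delivers export-cleared goods to the carrier; the buyer bears costs from that point.
Seller's account: goods 33245.52 + inland to port 961.43 + export clearance 281.40 = 34488.35
Buyer's account: origin terminal 922.17 + freight 4767.06 + insurance 86.18 + destination terminal 570.90 + brokerage 372.83 + duty 4070.67 = 10789.81

Seller: AUD 34488.35; buyer: AUD 10789.81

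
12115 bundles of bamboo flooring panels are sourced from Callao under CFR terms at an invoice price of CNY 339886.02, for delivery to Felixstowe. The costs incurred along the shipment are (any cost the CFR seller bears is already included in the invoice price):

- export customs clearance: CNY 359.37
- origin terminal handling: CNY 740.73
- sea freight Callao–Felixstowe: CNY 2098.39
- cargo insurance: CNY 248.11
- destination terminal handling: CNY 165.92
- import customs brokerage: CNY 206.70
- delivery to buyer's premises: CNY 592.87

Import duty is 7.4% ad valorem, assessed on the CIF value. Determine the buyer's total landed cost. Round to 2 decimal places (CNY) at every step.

Total landed cost: CNY 366269.55

CFR: the seller pays costs through ocean freight to the destination port, but not insurance.
Already in the invoice (seller's account under CFR): export clearance, origin terminal, freight — exclude.
CIF value = CFR price + insurance = 339886.02 + 248.11 = 340134.13
Import duty = 340134.13 × 7.4% = 25169.93
Buyer bears: insurance 248.11 + destination terminal 165.92 + brokerage 206.70 + delivery 592.87 + duty 25169.93 = 26383.53
Landed cost = invoice 339886.02 + 26383.53 = 366269.55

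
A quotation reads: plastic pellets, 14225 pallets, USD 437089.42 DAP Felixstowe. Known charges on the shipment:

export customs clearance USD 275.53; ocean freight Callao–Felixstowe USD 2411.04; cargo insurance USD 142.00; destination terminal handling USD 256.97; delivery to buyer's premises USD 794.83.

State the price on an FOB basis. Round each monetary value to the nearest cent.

Not relevant to the conversion: export clearance — on the seller under both DAP and FOB; already in the DAP price and stays in the FOB price.
From DAP to FOB, the seller no longer bears: freight, insurance, destination terminal, delivery.
FOB price = 437089.42 − 2411.04 − 142.00 − 256.97 − 794.83 = 433484.58

FOB price: USD 433484.58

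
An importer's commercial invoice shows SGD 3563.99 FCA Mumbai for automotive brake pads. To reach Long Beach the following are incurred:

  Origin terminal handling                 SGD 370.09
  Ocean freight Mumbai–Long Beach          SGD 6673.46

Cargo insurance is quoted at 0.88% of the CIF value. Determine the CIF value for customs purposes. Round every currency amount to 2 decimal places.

Let C be the CIF value. C = FCA price + pre-shipment costs + freight + 0.88% × C
C − 0.88% × C = 3563.99 + 370.09 + 6673.46
0.9912 × C = 10607.54
C = 10607.54 / 0.9912 = 10701.72
Insurance premium = 0.88% × 10701.72 = 94.18

CIF value: SGD 10701.72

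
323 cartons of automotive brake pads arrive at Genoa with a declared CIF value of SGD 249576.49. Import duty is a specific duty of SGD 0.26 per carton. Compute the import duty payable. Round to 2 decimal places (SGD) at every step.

Import duty: SGD 83.98

Import duty = 323 × 0.26 = 83.98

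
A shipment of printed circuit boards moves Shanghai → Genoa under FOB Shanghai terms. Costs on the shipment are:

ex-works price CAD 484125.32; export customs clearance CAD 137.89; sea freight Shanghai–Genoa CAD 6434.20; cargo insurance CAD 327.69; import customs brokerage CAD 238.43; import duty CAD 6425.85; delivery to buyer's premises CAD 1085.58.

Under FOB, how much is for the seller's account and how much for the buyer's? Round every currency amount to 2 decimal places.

Seller: CAD 484263.21; buyer: CAD 14511.75

FOB: the seller bears costs until goods are on board at the origin port; the buyer bears freight, insurance and all costs thereafter.
Seller's account: goods 484125.32 + export clearance 137.89 = 484263.21
Buyer's account: freight 6434.20 + insurance 327.69 + brokerage 238.43 + duty 6425.85 + delivery 1085.58 = 14511.75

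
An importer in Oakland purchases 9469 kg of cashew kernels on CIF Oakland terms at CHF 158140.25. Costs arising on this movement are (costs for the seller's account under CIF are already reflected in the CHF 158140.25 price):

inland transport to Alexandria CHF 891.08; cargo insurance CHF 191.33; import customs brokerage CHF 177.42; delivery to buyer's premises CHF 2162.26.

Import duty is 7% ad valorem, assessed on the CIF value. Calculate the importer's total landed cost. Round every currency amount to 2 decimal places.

Total landed cost: CHF 171549.75

CIF: the seller pays costs through ocean freight and marine insurance to the destination port.
Already in the invoice (seller's account under CIF): inland to port, insurance — exclude.
The CIF price already equals the CIF value: 158140.25
Import duty = 158140.25 × 7% = 11069.82
Buyer bears: brokerage 177.42 + delivery 2162.26 + duty 11069.82 = 13409.50
Landed cost = invoice 158140.25 + 13409.50 = 171549.75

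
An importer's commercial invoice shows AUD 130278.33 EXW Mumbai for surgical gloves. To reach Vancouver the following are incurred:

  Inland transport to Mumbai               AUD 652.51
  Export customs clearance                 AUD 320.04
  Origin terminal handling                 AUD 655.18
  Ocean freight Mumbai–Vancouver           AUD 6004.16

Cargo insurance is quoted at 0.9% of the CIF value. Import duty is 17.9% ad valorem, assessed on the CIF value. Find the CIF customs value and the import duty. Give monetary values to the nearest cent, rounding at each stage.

CIF value: AUD 139162.68; import duty: AUD 24910.12

Let C be the CIF value. C = EXW price + pre-shipment costs + freight + 0.9% × C
C − 0.9% × C = 130278.33 + 652.51 + 320.04 + 655.18 + 6004.16
0.991 × C = 137910.22
C = 137910.22 / 0.991 = 139162.68
Insurance premium = 0.9% × 139162.68 = 1252.46
Import duty = 139162.68 × 17.9% = 24910.12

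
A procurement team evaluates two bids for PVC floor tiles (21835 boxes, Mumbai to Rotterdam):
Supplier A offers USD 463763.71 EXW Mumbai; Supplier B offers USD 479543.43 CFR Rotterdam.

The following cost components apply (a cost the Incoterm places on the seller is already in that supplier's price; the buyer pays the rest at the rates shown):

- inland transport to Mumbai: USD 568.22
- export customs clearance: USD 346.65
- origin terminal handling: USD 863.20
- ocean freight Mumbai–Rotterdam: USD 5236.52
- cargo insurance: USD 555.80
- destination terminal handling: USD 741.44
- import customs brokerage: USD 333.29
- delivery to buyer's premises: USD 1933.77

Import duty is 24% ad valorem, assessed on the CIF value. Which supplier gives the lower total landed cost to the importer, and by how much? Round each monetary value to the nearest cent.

Supplier A is cheaper by USD 10868.77

Supplier A (EXW):
CIF value = EXW price + inland to port + export clearance + origin terminal + freight + insurance = 463763.71 + 568.22 + 346.65 + 863.20 + 5236.52 + 555.80 = 471334.10
Import duty = 471334.10 × 24% = 113120.18
Buyer bears (A): 568.22 + 346.65 + 863.20 + 5236.52 + 555.80 + 741.44 + 333.29 + 1933.77 = 10578.89
Landed cost (A) = invoice 463763.71 + 10578.89 + duty 113120.18 = 587462.78
Supplier B (CFR):
CIF value = CFR price + insurance = 479543.43 + 555.80 = 480099.23
Import duty = 480099.23 × 24% = 115223.82
Buyer bears (B): 555.80 + 741.44 + 333.29 + 1933.77 = 3564.30
Landed cost (B) = invoice 479543.43 + 3564.30 + duty 115223.82 = 598331.55
Difference = |587462.78 − 598331.55| = 10868.77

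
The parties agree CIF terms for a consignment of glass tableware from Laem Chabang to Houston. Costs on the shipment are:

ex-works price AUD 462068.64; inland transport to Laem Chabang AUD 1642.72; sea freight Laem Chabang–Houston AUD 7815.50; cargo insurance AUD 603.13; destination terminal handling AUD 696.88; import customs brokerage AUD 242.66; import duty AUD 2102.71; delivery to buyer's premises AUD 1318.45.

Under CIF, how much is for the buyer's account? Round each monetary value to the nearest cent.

Buyer's account: AUD 4360.70

CIF: the seller pays costs through ocean freight and marine insurance to the destination port.
Seller's account: goods 462068.64 + inland to port 1642.72 + freight 7815.50 + insurance 603.13 = 472129.99
Buyer's account: destination terminal 696.88 + brokerage 242.66 + duty 2102.71 + delivery 1318.45 = 4360.70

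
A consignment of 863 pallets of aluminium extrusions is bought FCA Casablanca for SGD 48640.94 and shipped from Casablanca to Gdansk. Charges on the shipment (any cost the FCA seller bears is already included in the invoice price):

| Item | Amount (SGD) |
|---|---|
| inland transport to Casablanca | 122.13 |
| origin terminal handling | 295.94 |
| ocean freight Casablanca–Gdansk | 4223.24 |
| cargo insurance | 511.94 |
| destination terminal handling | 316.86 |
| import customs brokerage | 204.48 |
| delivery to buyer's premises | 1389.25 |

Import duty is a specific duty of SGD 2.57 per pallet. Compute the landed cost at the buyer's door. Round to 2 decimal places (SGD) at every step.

FCA: the seller delivers export-cleared goods to the carrier; the buyer bears costs from that point.
Already in the invoice (seller's account under FCA): inland to port — exclude.
CIF value = FCA price + origin terminal + freight + insurance = 48640.94 + 295.94 + 4223.24 + 511.94 = 53672.06
Import duty = 863 × 2.57 = 2217.91
Buyer bears: origin terminal 295.94 + freight 4223.24 + insurance 511.94 + destination terminal 316.86 + brokerage 204.48 + delivery 1389.25 + duty 2217.91 = 9159.62
Landed cost = invoice 48640.94 + 9159.62 = 57800.56

Total landed cost: SGD 57800.56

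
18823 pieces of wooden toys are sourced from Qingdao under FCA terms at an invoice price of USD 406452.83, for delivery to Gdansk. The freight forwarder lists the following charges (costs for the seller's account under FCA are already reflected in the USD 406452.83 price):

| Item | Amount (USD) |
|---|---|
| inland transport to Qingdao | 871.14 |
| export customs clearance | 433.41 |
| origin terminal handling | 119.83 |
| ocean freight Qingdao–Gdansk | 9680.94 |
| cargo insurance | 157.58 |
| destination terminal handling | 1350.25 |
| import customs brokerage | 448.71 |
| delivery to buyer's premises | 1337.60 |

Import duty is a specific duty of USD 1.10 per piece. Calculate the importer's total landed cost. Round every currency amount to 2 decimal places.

FCA: the seller delivers export-cleared goods to the carrier; the buyer bears costs from that point.
Already in the invoice (seller's account under FCA): inland to port, export clearance — exclude.
CIF value = FCA price + origin terminal + freight + insurance = 406452.83 + 119.83 + 9680.94 + 157.58 = 416411.18
Import duty = 18823 × 1.10 = 20705.30
Buyer bears: origin terminal 119.83 + freight 9680.94 + insurance 157.58 + destination terminal 1350.25 + brokerage 448.71 + delivery 1337.60 + duty 20705.30 = 33800.21
Landed cost = invoice 406452.83 + 33800.21 = 440253.04

Total landed cost: USD 440253.04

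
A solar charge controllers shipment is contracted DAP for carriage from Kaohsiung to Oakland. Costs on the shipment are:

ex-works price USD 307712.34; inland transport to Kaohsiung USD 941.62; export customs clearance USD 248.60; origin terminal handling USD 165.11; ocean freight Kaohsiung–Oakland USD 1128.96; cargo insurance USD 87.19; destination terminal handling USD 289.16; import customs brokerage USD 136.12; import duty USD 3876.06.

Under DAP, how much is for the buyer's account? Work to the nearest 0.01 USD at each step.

DAP: the seller bears all costs to the named destination except import duty and clearance.
Seller's account: goods 307712.34 + inland to port 941.62 + export clearance 248.60 + origin terminal 165.11 + freight 1128.96 + insurance 87.19 + destination terminal 289.16 = 310572.98
Buyer's account: brokerage 136.12 + duty 3876.06 = 4012.18

Buyer's account: USD 4012.18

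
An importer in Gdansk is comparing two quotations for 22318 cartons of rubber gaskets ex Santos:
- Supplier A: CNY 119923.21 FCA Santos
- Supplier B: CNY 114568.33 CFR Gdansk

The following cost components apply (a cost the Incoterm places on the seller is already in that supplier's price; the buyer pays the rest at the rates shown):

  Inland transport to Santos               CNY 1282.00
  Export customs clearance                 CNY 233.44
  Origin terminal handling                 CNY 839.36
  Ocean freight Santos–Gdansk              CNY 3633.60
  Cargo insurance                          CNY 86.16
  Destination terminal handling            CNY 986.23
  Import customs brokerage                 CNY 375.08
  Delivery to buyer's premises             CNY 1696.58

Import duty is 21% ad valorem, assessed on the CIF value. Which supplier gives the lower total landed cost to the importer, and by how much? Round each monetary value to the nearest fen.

Supplier B is cheaper by CNY 11891.69

Supplier A (FCA):
CIF value = FCA price + origin terminal + freight + insurance = 119923.21 + 839.36 + 3633.60 + 86.16 = 124482.33
Import duty = 124482.33 × 21% = 26141.29
Buyer bears (A): 839.36 + 3633.60 + 86.16 + 986.23 + 375.08 + 1696.58 = 7617.01
Landed cost (A) = invoice 119923.21 + 7617.01 + duty 26141.29 = 153681.51
Supplier B (CFR):
CIF value = CFR price + insurance = 114568.33 + 86.16 = 114654.49
Import duty = 114654.49 × 21% = 24077.44
Buyer bears (B): 86.16 + 986.23 + 375.08 + 1696.58 = 3144.05
Landed cost (B) = invoice 114568.33 + 3144.05 + duty 24077.44 = 141789.82
Difference = |153681.51 − 141789.82| = 11891.69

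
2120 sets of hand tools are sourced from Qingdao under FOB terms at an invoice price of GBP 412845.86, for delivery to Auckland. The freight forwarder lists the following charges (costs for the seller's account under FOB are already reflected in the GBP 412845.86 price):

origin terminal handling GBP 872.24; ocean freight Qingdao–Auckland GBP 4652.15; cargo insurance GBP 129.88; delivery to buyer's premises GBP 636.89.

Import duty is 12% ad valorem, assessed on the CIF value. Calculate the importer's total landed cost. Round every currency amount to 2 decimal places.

Total landed cost: GBP 468380.13

FOB: the seller bears costs until goods are on board at the origin port; the buyer bears freight, insurance and all costs thereafter.
Already in the invoice (seller's account under FOB): origin terminal — exclude.
CIF value = FOB price + freight + insurance = 412845.86 + 4652.15 + 129.88 = 417627.89
Import duty = 417627.89 × 12% = 50115.35
Buyer bears: freight 4652.15 + insurance 129.88 + delivery 636.89 + duty 50115.35 = 55534.27
Landed cost = invoice 412845.86 + 55534.27 = 468380.13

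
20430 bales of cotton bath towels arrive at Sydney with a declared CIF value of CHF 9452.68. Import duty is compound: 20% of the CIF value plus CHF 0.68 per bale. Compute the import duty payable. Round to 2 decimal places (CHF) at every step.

Import duty: CHF 15782.94

Ad valorem component: 9452.68 × 20% = 1890.54
Specific component: 20430 × 0.68 = 13892.40
Import duty = 1890.54 + 13892.40 = 15782.94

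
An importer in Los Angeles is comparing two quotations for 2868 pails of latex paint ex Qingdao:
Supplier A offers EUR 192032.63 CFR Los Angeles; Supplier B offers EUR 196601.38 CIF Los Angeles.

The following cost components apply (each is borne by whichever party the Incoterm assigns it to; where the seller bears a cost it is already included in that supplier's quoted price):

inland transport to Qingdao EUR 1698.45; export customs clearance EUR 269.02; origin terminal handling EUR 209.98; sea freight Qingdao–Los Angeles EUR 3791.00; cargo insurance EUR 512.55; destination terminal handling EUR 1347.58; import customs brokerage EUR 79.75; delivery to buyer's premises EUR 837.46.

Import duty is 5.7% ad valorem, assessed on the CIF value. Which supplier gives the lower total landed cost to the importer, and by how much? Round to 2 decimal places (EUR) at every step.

Supplier A is cheaper by EUR 4287.40

Supplier A (CFR):
CIF value = CFR price + insurance = 192032.63 + 512.55 = 192545.18
Import duty = 192545.18 × 5.7% = 10975.08
Buyer bears (A): 512.55 + 1347.58 + 79.75 + 837.46 = 2777.34
Landed cost (A) = invoice 192032.63 + 2777.34 + duty 10975.08 = 205785.05
Supplier B (CIF):
The CIF price already equals the CIF value: 196601.38
Import duty = 196601.38 × 5.7% = 11206.28
Buyer bears (B): 1347.58 + 79.75 + 837.46 = 2264.79
Landed cost (B) = invoice 196601.38 + 2264.79 + duty 11206.28 = 210072.45
Difference = |205785.05 − 210072.45| = 4287.40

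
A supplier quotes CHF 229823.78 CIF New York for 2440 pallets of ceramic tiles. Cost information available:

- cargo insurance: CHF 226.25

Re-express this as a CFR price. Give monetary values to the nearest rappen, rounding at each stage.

From CIF to CFR, the seller no longer bears: insurance.
CFR price = 229823.78 − 226.25 = 229597.53

CFR price: CHF 229597.53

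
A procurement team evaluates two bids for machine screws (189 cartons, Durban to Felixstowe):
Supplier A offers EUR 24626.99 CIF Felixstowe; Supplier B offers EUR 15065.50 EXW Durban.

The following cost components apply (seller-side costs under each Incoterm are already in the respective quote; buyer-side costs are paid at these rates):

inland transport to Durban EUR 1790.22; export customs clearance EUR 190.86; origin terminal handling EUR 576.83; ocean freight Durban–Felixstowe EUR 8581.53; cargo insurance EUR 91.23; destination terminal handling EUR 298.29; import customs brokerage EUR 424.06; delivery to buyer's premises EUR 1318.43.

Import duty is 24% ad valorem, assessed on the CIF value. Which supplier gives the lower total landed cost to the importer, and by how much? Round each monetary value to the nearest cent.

Supplier A (CIF):
The CIF price already equals the CIF value: 24626.99
Import duty = 24626.99 × 24% = 5910.48
Buyer bears (A): 298.29 + 424.06 + 1318.43 = 2040.78
Landed cost (A) = invoice 24626.99 + 2040.78 + duty 5910.48 = 32578.25
Supplier B (EXW):
CIF value = EXW price + inland to port + export clearance + origin terminal + freight + insurance = 15065.50 + 1790.22 + 190.86 + 576.83 + 8581.53 + 91.23 = 26296.17
Import duty = 26296.17 × 24% = 6311.08
Buyer bears (B): 1790.22 + 190.86 + 576.83 + 8581.53 + 91.23 + 298.29 + 424.06 + 1318.43 = 13271.45
Landed cost (B) = invoice 15065.50 + 13271.45 + duty 6311.08 = 34648.03
Difference = |32578.25 − 34648.03| = 2069.78

Supplier A is cheaper by EUR 2069.78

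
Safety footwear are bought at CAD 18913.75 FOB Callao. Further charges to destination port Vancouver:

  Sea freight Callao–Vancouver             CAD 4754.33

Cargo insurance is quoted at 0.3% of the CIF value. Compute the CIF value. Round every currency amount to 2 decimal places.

Let C be the CIF value. C = FOB price + freight + 0.3% × C
C − 0.3% × C = 18913.75 + 4754.33
0.997 × C = 23668.08
C = 23668.08 / 0.997 = 23739.30
Insurance premium = 0.3% × 23739.30 = 71.22

CIF value: CAD 23739.30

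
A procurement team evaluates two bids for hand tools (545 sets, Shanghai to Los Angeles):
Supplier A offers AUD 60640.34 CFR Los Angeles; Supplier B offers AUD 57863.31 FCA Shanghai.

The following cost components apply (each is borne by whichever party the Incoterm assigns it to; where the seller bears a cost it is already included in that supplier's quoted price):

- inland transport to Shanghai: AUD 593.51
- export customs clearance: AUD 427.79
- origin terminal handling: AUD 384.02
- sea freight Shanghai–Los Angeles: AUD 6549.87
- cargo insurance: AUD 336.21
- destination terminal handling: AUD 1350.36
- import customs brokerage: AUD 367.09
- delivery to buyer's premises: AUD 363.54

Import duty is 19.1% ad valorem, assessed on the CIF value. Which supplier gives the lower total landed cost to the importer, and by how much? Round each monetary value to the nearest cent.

Supplier A is cheaper by AUD 4950.82

Supplier A (CFR):
CIF value = CFR price + insurance = 60640.34 + 336.21 = 60976.55
Import duty = 60976.55 × 19.1% = 11646.52
Buyer bears (A): 336.21 + 1350.36 + 367.09 + 363.54 = 2417.20
Landed cost (A) = invoice 60640.34 + 2417.20 + duty 11646.52 = 74704.06
Supplier B (FCA):
CIF value = FCA price + origin terminal + freight + insurance = 57863.31 + 384.02 + 6549.87 + 336.21 = 65133.41
Import duty = 65133.41 × 19.1% = 12440.48
Buyer bears (B): 384.02 + 6549.87 + 336.21 + 1350.36 + 367.09 + 363.54 = 9351.09
Landed cost (B) = invoice 57863.31 + 9351.09 + duty 12440.48 = 79654.88
Difference = |74704.06 − 79654.88| = 4950.82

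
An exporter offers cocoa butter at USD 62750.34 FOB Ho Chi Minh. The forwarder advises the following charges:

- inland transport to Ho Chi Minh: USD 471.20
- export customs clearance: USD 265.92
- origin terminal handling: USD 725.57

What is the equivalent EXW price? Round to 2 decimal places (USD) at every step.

EXW price: USD 61287.65

From FOB to EXW, the seller no longer bears: inland to port, export clearance, origin terminal.
EXW price = 62750.34 − 471.20 − 265.92 − 725.57 = 61287.65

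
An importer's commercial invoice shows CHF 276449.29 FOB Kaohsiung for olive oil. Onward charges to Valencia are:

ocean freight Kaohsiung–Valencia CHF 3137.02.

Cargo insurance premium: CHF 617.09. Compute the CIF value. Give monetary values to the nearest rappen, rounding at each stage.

CIF = FOB price + freight + insurance
CIF = 276449.29 + 3137.02 + 617.09 = 280203.40

CIF value: CHF 280203.40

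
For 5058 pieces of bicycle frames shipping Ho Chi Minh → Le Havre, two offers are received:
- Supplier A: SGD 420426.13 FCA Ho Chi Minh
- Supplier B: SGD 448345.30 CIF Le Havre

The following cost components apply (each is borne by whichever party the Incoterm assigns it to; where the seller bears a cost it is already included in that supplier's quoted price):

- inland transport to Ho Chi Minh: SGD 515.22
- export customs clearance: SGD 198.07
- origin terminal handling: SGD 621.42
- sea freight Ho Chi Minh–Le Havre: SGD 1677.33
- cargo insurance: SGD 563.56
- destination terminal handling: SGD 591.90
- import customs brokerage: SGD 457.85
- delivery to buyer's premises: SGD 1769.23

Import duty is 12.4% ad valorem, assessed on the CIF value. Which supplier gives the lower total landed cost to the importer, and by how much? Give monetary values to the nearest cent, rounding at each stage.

Supplier A is cheaper by SGD 28163.91

Supplier A (FCA):
CIF value = FCA price + origin terminal + freight + insurance = 420426.13 + 621.42 + 1677.33 + 563.56 = 423288.44
Import duty = 423288.44 × 12.4% = 52487.77
Buyer bears (A): 621.42 + 1677.33 + 563.56 + 591.90 + 457.85 + 1769.23 = 5681.29
Landed cost (A) = invoice 420426.13 + 5681.29 + duty 52487.77 = 478595.19
Supplier B (CIF):
The CIF price already equals the CIF value: 448345.30
Import duty = 448345.30 × 12.4% = 55594.82
Buyer bears (B): 591.90 + 457.85 + 1769.23 = 2818.98
Landed cost (B) = invoice 448345.30 + 2818.98 + duty 55594.82 = 506759.10
Difference = |478595.19 − 506759.10| = 28163.91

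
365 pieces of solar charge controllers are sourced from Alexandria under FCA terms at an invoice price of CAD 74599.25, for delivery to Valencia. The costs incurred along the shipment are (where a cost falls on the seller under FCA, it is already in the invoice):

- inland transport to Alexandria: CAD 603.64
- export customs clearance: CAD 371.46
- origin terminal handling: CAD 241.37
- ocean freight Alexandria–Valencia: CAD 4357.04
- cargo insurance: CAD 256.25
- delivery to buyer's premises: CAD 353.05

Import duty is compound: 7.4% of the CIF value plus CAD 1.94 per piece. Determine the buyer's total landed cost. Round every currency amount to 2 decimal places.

FCA: the seller delivers export-cleared goods to the carrier; the buyer bears costs from that point.
Already in the invoice (seller's account under FCA): inland to port, export clearance — exclude.
CIF value = FCA price + origin terminal + freight + insurance = 74599.25 + 241.37 + 4357.04 + 256.25 = 79453.91
Ad valorem component: 79453.91 × 7.4% = 5879.59
Specific component: 365 × 1.94 = 708.10
Import duty = 5879.59 + 708.10 = 6587.69
Buyer bears: origin terminal 241.37 + freight 4357.04 + insurance 256.25 + delivery 353.05 + duty 6587.69 = 11795.40
Landed cost = invoice 74599.25 + 11795.40 = 86394.65

Total landed cost: CAD 86394.65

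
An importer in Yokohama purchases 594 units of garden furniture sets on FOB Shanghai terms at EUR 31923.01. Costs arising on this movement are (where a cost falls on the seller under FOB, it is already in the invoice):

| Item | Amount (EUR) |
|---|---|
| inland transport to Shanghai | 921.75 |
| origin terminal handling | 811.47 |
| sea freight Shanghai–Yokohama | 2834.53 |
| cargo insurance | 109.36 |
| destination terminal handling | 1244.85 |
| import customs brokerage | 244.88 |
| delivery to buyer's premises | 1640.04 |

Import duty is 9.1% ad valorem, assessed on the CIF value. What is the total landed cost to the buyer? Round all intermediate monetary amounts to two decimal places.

Total landed cost: EUR 41169.56

FOB: the seller bears costs until goods are on board at the origin port; the buyer bears freight, insurance and all costs thereafter.
Already in the invoice (seller's account under FOB): inland to port, origin terminal — exclude.
CIF value = FOB price + freight + insurance = 31923.01 + 2834.53 + 109.36 = 34866.90
Import duty = 34866.90 × 9.1% = 3172.89
Buyer bears: freight 2834.53 + insurance 109.36 + destination terminal 1244.85 + brokerage 244.88 + delivery 1640.04 + duty 3172.89 = 9246.55
Landed cost = invoice 31923.01 + 9246.55 = 41169.56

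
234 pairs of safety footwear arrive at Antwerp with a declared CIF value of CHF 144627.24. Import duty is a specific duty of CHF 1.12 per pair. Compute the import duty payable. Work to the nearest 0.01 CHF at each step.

Import duty: CHF 262.08

Import duty = 234 × 1.12 = 262.08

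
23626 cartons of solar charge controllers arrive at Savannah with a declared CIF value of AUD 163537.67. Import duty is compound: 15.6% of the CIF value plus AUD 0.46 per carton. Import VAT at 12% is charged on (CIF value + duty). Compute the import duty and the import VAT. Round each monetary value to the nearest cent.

Import duty: AUD 36379.84; import VAT: AUD 23990.10

Ad valorem component: 163537.67 × 15.6% = 25511.88
Specific component: 23626 × 0.46 = 10867.96
Import duty = 25511.88 + 10867.96 = 36379.84
VAT base = CIF + duty = 163537.67 + 36379.84 = 199917.51
Import VAT = 199917.51 × 12% = 23990.10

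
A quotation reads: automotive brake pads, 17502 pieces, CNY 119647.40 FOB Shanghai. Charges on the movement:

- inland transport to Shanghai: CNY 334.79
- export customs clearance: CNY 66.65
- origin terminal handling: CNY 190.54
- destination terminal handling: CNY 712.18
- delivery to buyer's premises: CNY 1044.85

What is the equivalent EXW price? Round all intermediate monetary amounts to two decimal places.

EXW price: CNY 119055.42

Not relevant to the conversion: destination terminal, delivery — on the buyer under both terms; not part of either seller's price.
From FOB to EXW, the seller no longer bears: inland to port, export clearance, origin terminal.
EXW price = 119647.40 − 334.79 − 66.65 − 190.54 = 119055.42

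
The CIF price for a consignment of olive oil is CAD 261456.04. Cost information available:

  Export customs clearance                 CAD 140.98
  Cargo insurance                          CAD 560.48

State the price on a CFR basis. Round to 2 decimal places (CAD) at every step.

CFR price: CAD 260895.56

Not relevant to the conversion: export clearance — on the seller under both CIF and CFR; already in the CIF price and stays in the CFR price.
From CIF to CFR, the seller no longer bears: insurance.
CFR price = 261456.04 − 560.48 = 260895.56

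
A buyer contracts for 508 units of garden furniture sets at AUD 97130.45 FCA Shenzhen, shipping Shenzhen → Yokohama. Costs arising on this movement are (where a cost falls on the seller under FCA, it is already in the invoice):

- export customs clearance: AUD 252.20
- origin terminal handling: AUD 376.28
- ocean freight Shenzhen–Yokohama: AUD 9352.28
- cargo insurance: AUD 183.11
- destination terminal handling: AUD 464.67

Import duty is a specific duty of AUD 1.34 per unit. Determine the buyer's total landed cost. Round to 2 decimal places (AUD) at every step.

Total landed cost: AUD 108187.51

FCA: the seller delivers export-cleared goods to the carrier; the buyer bears costs from that point.
Already in the invoice (seller's account under FCA): export clearance — exclude.
CIF value = FCA price + origin terminal + freight + insurance = 97130.45 + 376.28 + 9352.28 + 183.11 = 107042.12
Import duty = 508 × 1.34 = 680.72
Buyer bears: origin terminal 376.28 + freight 9352.28 + insurance 183.11 + destination terminal 464.67 + duty 680.72 = 11057.06
Landed cost = invoice 97130.45 + 11057.06 = 108187.51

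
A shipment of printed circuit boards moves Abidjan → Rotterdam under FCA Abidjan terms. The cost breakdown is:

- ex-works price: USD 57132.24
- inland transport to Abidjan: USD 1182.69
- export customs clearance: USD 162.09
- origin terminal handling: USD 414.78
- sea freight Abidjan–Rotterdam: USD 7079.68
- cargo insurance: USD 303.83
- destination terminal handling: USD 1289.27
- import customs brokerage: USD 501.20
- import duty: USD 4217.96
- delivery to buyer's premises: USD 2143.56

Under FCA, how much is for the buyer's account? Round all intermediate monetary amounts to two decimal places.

FCA: the seller delivers export-cleared goods to the carrier; the buyer bears costs from that point.
Seller's account: goods 57132.24 + inland to port 1182.69 + export clearance 162.09 = 58477.02
Buyer's account: origin terminal 414.78 + freight 7079.68 + insurance 303.83 + destination terminal 1289.27 + brokerage 501.20 + duty 4217.96 + delivery 2143.56 = 15950.28

Buyer's account: USD 15950.28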